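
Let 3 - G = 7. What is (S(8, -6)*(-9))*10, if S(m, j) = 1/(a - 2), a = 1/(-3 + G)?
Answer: 42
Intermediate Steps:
G = -4 (G = 3 - 1*7 = 3 - 7 = -4)
a = -⅐ (a = 1/(-3 - 4) = 1/(-7) = -⅐ ≈ -0.14286)
S(m, j) = -7/15 (S(m, j) = 1/(-⅐ - 2) = 1/(-15/7) = -7/15)
(S(8, -6)*(-9))*10 = -7/15*(-9)*10 = (21/5)*10 = 42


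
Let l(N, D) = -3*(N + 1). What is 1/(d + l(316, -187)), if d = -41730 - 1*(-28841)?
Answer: -1/13840 ≈ -7.2254e-5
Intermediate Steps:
l(N, D) = -3 - 3*N (l(N, D) = -3*(1 + N) = -3 - 3*N)
d = -12889 (d = -41730 + 28841 = -12889)
1/(d + l(316, -187)) = 1/(-12889 + (-3 - 3*316)) = 1/(-12889 + (-3 - 948)) = 1/(-12889 - 951) = 1/(-13840) = -1/13840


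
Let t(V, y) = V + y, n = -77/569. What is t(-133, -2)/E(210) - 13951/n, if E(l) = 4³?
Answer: 72575603/704 ≈ 1.0309e+5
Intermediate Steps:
n = -77/569 (n = -77*1/569 = -77/569 ≈ -0.13533)
E(l) = 64
t(-133, -2)/E(210) - 13951/n = (-133 - 2)/64 - 13951/(-77/569) = -135*1/64 - 13951*(-569/77) = -135/64 + 1134017/11 = 72575603/704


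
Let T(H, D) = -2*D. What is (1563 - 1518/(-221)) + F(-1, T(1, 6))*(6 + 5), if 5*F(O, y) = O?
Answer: 1732274/1105 ≈ 1567.7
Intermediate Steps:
F(O, y) = O/5
(1563 - 1518/(-221)) + F(-1, T(1, 6))*(6 + 5) = (1563 - 1518/(-221)) + ((⅕)*(-1))*(6 + 5) = (1563 - 1518*(-1/221)) - ⅕*11 = (1563 + 1518/221) - 11/5 = 346941/221 - 11/5 = 1732274/1105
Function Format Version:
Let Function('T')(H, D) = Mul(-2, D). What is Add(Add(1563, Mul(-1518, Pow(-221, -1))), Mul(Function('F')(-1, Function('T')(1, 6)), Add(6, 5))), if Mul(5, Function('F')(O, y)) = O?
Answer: Rational(1732274, 1105) ≈ 1567.7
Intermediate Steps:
Function('F')(O, y) = Mul(Rational(1, 5), O)
Add(Add(1563, Mul(-1518, Pow(-221, -1))), Mul(Function('F')(-1, Function('T')(1, 6)), Add(6, 5))) = Add(Add(1563, Mul(-1518, Pow(-221, -1))), Mul(Mul(Rational(1, 5), -1), Add(6, 5))) = Add(Add(1563, Mul(-1518, Rational(-1, 221))), Mul(Rational(-1, 5), 11)) = Add(Add(1563, Rational(1518, 221)), Rational(-11, 5)) = Add(Rational(346941, 221), Rational(-11, 5)) = Rational(1732274, 1105)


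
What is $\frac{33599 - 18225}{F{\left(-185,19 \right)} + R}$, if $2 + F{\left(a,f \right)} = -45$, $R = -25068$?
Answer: $- \frac{15374}{25115} \approx -0.61214$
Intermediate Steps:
$F{\left(a,f \right)} = -47$ ($F{\left(a,f \right)} = -2 - 45 = -47$)
$\frac{33599 - 18225}{F{\left(-185,19 \right)} + R} = \frac{33599 - 18225}{-47 - 25068} = \frac{15374}{-25115} = 15374 \left(- \frac{1}{25115}\right) = - \frac{15374}{25115}$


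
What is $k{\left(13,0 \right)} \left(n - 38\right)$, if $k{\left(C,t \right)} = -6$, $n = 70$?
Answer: $-192$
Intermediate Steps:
$k{\left(13,0 \right)} \left(n - 38\right) = - 6 \left(70 - 38\right) = \left(-6\right) 32 = -192$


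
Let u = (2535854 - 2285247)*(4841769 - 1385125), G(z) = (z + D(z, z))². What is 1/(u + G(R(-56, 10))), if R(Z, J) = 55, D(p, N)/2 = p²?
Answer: 1/866296453933 ≈ 1.1543e-12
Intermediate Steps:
D(p, N) = 2*p²
G(z) = (z + 2*z²)²
u = 866259182908 (u = 250607*3456644 = 866259182908)
1/(u + G(R(-56, 10))) = 1/(866259182908 + 55²*(1 + 2*55)²) = 1/(866259182908 + 3025*(1 + 110)²) = 1/(866259182908 + 3025*111²) = 1/(866259182908 + 3025*12321) = 1/(866259182908 + 37271025) = 1/866296453933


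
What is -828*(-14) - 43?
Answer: 11549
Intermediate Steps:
-828*(-14) - 43 = -92*(-126) - 43 = 11592 - 43 = 11549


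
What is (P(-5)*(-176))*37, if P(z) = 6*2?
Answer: -78144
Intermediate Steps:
P(z) = 12
(P(-5)*(-176))*37 = (12*(-176))*37 = -2112*37 = -78144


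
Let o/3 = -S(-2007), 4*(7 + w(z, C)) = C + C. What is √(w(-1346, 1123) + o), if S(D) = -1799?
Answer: √23806/2 ≈ 77.146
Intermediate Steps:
w(z, C) = -7 + C/2 (w(z, C) = -7 + (C + C)/4 = -7 + (2*C)/4 = -7 + C/2)
o = 5397 (o = 3*(-1*(-1799)) = 3*1799 = 5397)
√(w(-1346, 1123) + o) = √((-7 + (½)*1123) + 5397) = √((-7 + 1123/2) + 5397) = √(1109/2 + 5397) = √(11903/2) = √23806/2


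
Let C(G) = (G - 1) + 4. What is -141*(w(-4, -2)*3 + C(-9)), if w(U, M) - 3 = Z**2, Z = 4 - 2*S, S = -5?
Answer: -83331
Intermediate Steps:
Z = 14 (Z = 4 - 2*(-5) = 4 + 10 = 14)
w(U, M) = 199 (w(U, M) = 3 + 14**2 = 3 + 196 = 199)
C(G) = 3 + G (C(G) = (-1 + G) + 4 = 3 + G)
-141*(w(-4, -2)*3 + C(-9)) = -141*(199*3 + (3 - 9)) = -141*(597 - 6) = -141*591 = -83331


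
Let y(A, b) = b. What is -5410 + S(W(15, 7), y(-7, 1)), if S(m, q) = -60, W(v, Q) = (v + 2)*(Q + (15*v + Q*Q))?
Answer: -5470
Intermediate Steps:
W(v, Q) = (2 + v)*(Q + Q**2 + 15*v) (W(v, Q) = (2 + v)*(Q + (15*v + Q**2)) = (2 + v)*(Q + (Q**2 + 15*v)) = (2 + v)*(Q + Q**2 + 15*v))
-5410 + S(W(15, 7), y(-7, 1)) = -5410 - 60 = -5470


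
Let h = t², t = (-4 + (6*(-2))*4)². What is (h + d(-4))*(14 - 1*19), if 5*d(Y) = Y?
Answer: -36558076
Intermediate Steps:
t = 2704 (t = (-4 - 12*4)² = (-4 - 48)² = (-52)² = 2704)
h = 7311616 (h = 2704² = 7311616)
d(Y) = Y/5
(h + d(-4))*(14 - 1*19) = (7311616 + (⅕)*(-4))*(14 - 1*19) = (7311616 - ⅘)*(14 - 19) = (36558076/5)*(-5) = -36558076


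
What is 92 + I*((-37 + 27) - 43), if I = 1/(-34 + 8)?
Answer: 2445/26 ≈ 94.038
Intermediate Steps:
I = -1/26 (I = 1/(-26) = -1/26*1 = -1/26 ≈ -0.038462)
92 + I*((-37 + 27) - 43) = 92 - ((-37 + 27) - 43)/26 = 92 - (-10 - 43)/26 = 92 - 1/26*(-53) = 92 + 53/26 = 2445/26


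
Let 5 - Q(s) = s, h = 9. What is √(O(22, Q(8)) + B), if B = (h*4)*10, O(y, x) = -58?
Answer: √302 ≈ 17.378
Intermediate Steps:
Q(s) = 5 - s
B = 360 (B = (9*4)*10 = 36*10 = 360)
√(O(22, Q(8)) + B) = √(-58 + 360) = √302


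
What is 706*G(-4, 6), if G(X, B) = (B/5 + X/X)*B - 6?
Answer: 25416/5 ≈ 5083.2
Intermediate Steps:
G(X, B) = -6 + B*(1 + B/5) (G(X, B) = (B*(⅕) + 1)*B - 6 = (B/5 + 1)*B - 6 = (1 + B/5)*B - 6 = B*(1 + B/5) - 6 = -6 + B*(1 + B/5))
706*G(-4, 6) = 706*(-6 + 6 + (⅕)*6²) = 706*(-6 + 6 + (⅕)*36) = 706*(-6 + 6 + 36/5) = 706*(36/5) = 25416/5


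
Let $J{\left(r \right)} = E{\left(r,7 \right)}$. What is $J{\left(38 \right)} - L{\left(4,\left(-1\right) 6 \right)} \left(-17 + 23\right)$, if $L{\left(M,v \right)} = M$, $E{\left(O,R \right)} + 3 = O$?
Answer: $11$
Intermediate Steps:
$E{\left(O,R \right)} = -3 + O$
$J{\left(r \right)} = -3 + r$
$J{\left(38 \right)} - L{\left(4,\left(-1\right) 6 \right)} \left(-17 + 23\right) = \left(-3 + 38\right) - 4 \left(-17 + 23\right) = 35 - 4 \cdot 6 = 35 - 24 = 11$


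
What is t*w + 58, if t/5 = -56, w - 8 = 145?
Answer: -42782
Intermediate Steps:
w = 153 (w = 8 + 145 = 153)
t = -280 (t = 5*(-56) = -280)
t*w + 58 = -280*153 + 58 = -42840 + 58 = -42782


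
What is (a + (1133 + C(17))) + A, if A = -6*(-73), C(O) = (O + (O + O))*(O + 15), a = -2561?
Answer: 642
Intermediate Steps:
C(O) = 3*O*(15 + O) (C(O) = (O + 2*O)*(15 + O) = (3*O)*(15 + O) = 3*O*(15 + O))
A = 438
(a + (1133 + C(17))) + A = (-2561 + (1133 + 3*17*(15 + 17))) + 438 = (-2561 + (1133 + 3*17*32)) + 438 = (-2561 + (1133 + 1632)) + 438 = (-2561 + 2765) + 438 = 204 + 438 = 642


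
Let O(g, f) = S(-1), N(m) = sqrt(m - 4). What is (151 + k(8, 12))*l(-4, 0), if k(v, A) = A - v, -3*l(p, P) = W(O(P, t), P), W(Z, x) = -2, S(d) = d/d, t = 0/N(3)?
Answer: 310/3 ≈ 103.33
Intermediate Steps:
N(m) = sqrt(-4 + m)
t = 0 (t = 0/(sqrt(-4 + 3)) = 0/(sqrt(-1)) = 0/I = 0*(-I) = 0)
S(d) = 1
O(g, f) = 1
l(p, P) = 2/3 (l(p, P) = -1/3*(-2) = 2/3)
(151 + k(8, 12))*l(-4, 0) = (151 + (12 - 1*8))*(2/3) = (151 + (12 - 8))*(2/3) = (151 + 4)*(2/3) = 155*(2/3) = 310/3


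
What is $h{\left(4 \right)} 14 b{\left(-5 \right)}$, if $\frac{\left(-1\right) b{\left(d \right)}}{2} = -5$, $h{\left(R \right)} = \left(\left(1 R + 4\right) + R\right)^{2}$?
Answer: $20160$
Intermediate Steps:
$h{\left(R \right)} = \left(4 + 2 R\right)^{2}$ ($h{\left(R \right)} = \left(\left(R + 4\right) + R\right)^{2} = \left(\left(4 + R\right) + R\right)^{2} = \left(4 + 2 R\right)^{2}$)
$b{\left(d \right)} = 10$ ($b{\left(d \right)} = \left(-2\right) \left(-5\right) = 10$)
$h{\left(4 \right)} 14 b{\left(-5 \right)} = 4 \left(2 + 4\right)^{2} \cdot 14 \cdot 10 = 4 \cdot 6^{2} \cdot 14 \cdot 10 = 4 \cdot 36 \cdot 14 \cdot 10 = 144 \cdot 14 \cdot 10 = 2016 \cdot 10 = 20160$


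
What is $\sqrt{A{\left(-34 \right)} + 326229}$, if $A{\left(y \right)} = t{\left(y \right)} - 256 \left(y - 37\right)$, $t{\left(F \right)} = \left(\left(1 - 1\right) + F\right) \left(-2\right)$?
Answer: $\sqrt{344473} \approx 586.92$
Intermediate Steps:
$t{\left(F \right)} = - 2 F$ ($t{\left(F \right)} = \left(\left(1 - 1\right) + F\right) \left(-2\right) = \left(0 + F\right) \left(-2\right) = F \left(-2\right) = - 2 F$)
$A{\left(y \right)} = 9472 - 258 y$ ($A{\left(y \right)} = - 2 y - 256 \left(y - 37\right) = - 2 y - 256 \left(-37 + y\right) = - 2 y - \left(-9472 + 256 y\right) = 9472 - 258 y$)
$\sqrt{A{\left(-34 \right)} + 326229} = \sqrt{\left(9472 - -8772\right) + 326229} = \sqrt{\left(9472 + 8772\right) + 326229} = \sqrt{18244 + 326229} = \sqrt{344473}$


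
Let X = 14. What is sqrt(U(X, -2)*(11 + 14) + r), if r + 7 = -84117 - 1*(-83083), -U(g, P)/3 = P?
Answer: 9*I*sqrt(11) ≈ 29.85*I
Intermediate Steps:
U(g, P) = -3*P
r = -1041 (r = -7 + (-84117 - 1*(-83083)) = -7 + (-84117 + 83083) = -7 - 1034 = -1041)
sqrt(U(X, -2)*(11 + 14) + r) = sqrt((-3*(-2))*(11 + 14) - 1041) = sqrt(6*25 - 1041) = sqrt(150 - 1041) = sqrt(-891) = 9*I*sqrt(11)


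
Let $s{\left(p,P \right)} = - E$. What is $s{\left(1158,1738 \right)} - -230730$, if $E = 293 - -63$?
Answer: $230374$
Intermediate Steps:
$E = 356$ ($E = 293 + 63 = 356$)
$s{\left(p,P \right)} = -356$ ($s{\left(p,P \right)} = \left(-1\right) 356 = -356$)
$s{\left(1158,1738 \right)} - -230730 = -356 - -230730 = -356 + 230730 = 230374$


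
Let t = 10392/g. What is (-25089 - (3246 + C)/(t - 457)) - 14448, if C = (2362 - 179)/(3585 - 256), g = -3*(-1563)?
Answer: -93541213385700/2366343083 ≈ -39530.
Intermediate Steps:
g = 4689
C = 2183/3329 ≈ 0.65575
t = 3464/1563 (t = 10392/4689 = 10392*(1/4689) = 3464/1563 ≈ 2.2163)
(-25089 - (3246 + C)/(t - 457)) - 14448 = (-25089 - (3246 + 2183/3329)/(3464/1563 - 457)) - 14448 = (-25089 - 10808117/(3329*(-710827/1563))) - 14448 = (-25089 - 10808117*(-1563)/(3329*710827)) - 14448 = (-25089 - 1*(-16893086871/2366343083)) - 14448 = (-25089 + 16893086871/2366343083) - 14448 = -59352288522516/2366343083 - 14448 = -93541213385700/2366343083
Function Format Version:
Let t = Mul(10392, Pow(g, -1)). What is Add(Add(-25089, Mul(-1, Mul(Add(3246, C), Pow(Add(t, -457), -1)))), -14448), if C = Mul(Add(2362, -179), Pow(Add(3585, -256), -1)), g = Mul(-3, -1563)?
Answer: Rational(-93541213385700, 2366343083) ≈ -39530.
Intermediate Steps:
g = 4689
C = Rational(2183, 3329) (C = Mul(2183, Pow(3329, -1)) = Mul(2183, Rational(1, 3329)) = Rational(2183, 3329) ≈ 0.65575)
t = Rational(3464, 1563) (t = Mul(10392, Pow(4689, -1)) = Mul(10392, Rational(1, 4689)) = Rational(3464, 1563) ≈ 2.2163)
Add(Add(-25089, Mul(-1, Mul(Add(3246, C), Pow(Add(t, -457), -1)))), -14448) = Add(Add(-25089, Mul(-1, Mul(Add(3246, Rational(2183, 3329)), Pow(Add(Rational(3464, 1563), -457), -1)))), -14448) = Add(Add(-25089, Mul(-1, Mul(Rational(10808117, 3329), Pow(Rational(-710827, 1563), -1)))), -14448) = Add(Add(-25089, Mul(-1, Mul(Rational(10808117, 3329), Rational(-1563, 710827)))), -14448) = Add(Add(-25089, Mul(-1, Rational(-16893086871, 2366343083))), -14448) = Add(Add(-25089, Rational(16893086871, 2366343083)), -14448) = Add(Rational(-59352288522516, 2366343083), -14448) = Rational(-93541213385700, 2366343083)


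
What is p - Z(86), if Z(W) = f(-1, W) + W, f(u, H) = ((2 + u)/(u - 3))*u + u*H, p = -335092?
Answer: -1340369/4 ≈ -3.3509e+5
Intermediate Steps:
f(u, H) = H*u + u*(2 + u)/(-3 + u) (f(u, H) = ((2 + u)/(-3 + u))*u + H*u = u*(2 + u)/(-3 + u) + H*u = H*u + u*(2 + u)/(-3 + u))
Z(W) = ¼ (Z(W) = -(2 - 1 - 3*W + W*(-1))/(-3 - 1) + W = -1*(2 - 1 - 3*W - W)/(-4) + W = -1*(-¼)*(1 - 4*W) + W = (¼ - W) + W = ¼)
p - Z(86) = -335092 - 1*¼ = -335092 - ¼ = -1340369/4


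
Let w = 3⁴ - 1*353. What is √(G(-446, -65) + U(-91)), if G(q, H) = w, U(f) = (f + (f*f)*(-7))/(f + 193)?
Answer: I*√2187951/51 ≈ 29.003*I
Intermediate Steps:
w = -272 (w = 81 - 353 = -272)
U(f) = (f - 7*f²)/(193 + f) (U(f) = (f + f²*(-7))/(193 + f) = (f - 7*f²)/(193 + f))
G(q, H) = -272
√(G(-446, -65) + U(-91)) = √(-272 - 91*(1 - 7*(-91))/(193 - 91)) = √(-272 - 91*(1 + 637)/102) = √(-272 - 91*1/102*638) = √(-272 - 29029/51) = √(-42901/51) = I*√2187951/51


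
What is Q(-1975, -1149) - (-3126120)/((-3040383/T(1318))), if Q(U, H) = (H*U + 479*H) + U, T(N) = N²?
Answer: -70112111691/1013461 ≈ -69181.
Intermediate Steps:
Q(U, H) = U + 479*H + H*U (Q(U, H) = (479*H + H*U) + U = U + 479*H + H*U)
Q(-1975, -1149) - (-3126120)/((-3040383/T(1318))) = (-1975 + 479*(-1149) - 1149*(-1975)) - (-3126120)/((-3040383/(1318²))) = (-1975 - 550371 + 2269275) - (-3126120)/((-3040383/1737124)) = 1716929 - (-3126120)/((-3040383*1/1737124)) = 1716929 - (-3126120)/(-3040383/1737124) = 1716929 - (-3126120)*(-1737124)/3040383 = 1716929 - 1*1810152692960/1013461 = 1716929 - 1810152692960/1013461 = -70112111691/1013461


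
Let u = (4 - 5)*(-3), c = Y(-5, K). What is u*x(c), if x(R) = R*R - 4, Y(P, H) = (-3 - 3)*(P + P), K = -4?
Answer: 10788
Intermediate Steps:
Y(P, H) = -12*P
c = 60 (c = -12*(-5) = 60)
u = 3 (u = -1*(-3) = 3)
x(R) = -4 + R**2 (x(R) = R**2 - 4 = -4 + R**2)
u*x(c) = 3*(-4 + 60**2) = 3*(-4 + 3600) = 3*3596 = 10788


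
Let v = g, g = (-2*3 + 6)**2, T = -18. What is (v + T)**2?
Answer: 324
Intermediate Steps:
g = 0 (g = (-6 + 6)**2 = 0**2 = 0)
v = 0
(v + T)**2 = (0 - 18)**2 = (-18)**2 = 324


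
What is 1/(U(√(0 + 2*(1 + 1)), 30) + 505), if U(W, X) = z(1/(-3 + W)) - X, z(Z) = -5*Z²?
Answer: 1/470 ≈ 0.0021277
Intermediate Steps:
U(W, X) = -X - 5/(-3 + W)² (U(W, X) = -5/(-3 + W)² - X = -X - 5/(-3 + W)²)
1/(U(√(0 + 2*(1 + 1)), 30) + 505) = 1/((-1*30 - 5/(-3 + √(0 + 2*(1 + 1)))²) + 505) = 1/((-30 - 5/(-3 + √(0 + 2*2))²) + 505) = 1/((-30 - 5/(-3 + √(0 + 4))²) + 505) = 1/((-30 - 5/(-3 + √4)²) + 505) = 1/((-30 - 5/(-3 + 2)²) + 505) = 1/((-30 - 5/(-1)²) + 505) = 1/((-30 - 5*1) + 505) = 1/((-30 - 5) + 505) = 1/(-35 + 505) = 1/470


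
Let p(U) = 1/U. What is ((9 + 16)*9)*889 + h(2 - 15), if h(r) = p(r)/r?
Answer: 33804226/169 ≈ 2.0003e+5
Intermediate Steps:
p(U) = 1/U
h(r) = r⁻² (h(r) = 1/(r*r) = r⁻²)
((9 + 16)*9)*889 + h(2 - 15) = ((9 + 16)*9)*889 + (2 - 15)⁻² = (25*9)*889 + (-13)⁻² = 225*889 + 1/169 = 200025 + 1/169 = 33804226/169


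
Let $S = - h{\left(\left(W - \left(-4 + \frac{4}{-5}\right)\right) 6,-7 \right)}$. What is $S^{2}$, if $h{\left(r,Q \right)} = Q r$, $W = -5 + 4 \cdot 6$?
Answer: $\frac{24980004}{25} \approx 9.992 \cdot 10^{5}$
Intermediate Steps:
$W = 19$ ($W = -5 + 24 = 19$)
$S = \frac{4998}{5}$ ($S = - \left(-7\right) \left(19 - \left(-4 + \frac{4}{-5}\right)\right) 6 = - \left(-7\right) \left(19 + \left(\left(-4\right) \left(- \frac{1}{5}\right) + 4\right)\right) 6 = - \left(-7\right) \left(19 + \left(\frac{4}{5} + 4\right)\right) 6 = - \left(-7\right) \left(19 + \frac{24}{5}\right) 6 = - \left(-7\right) \frac{119}{5} \cdot 6 = - \frac{\left(-7\right) 714}{5} = \left(-1\right) \left(- \frac{4998}{5}\right) = \frac{4998}{5} \approx 999.6$)
$S^{2} = \left(\frac{4998}{5}\right)^{2} = \frac{24980004}{25}$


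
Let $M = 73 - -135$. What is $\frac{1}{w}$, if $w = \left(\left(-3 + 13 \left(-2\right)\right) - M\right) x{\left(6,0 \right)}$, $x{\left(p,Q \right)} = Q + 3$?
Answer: $- \frac{1}{711} \approx -0.0014065$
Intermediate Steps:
$x{\left(p,Q \right)} = 3 + Q$
$M = 208$ ($M = 73 + 135 = 208$)
$w = -711$ ($w = \left(\left(-3 + 13 \left(-2\right)\right) - 208\right) \left(3 + 0\right) = \left(\left(-3 - 26\right) - 208\right) 3 = \left(-29 - 208\right) 3 = \left(-237\right) 3 = -711$)
$\frac{1}{w} = \frac{1}{-711} = - \frac{1}{711}$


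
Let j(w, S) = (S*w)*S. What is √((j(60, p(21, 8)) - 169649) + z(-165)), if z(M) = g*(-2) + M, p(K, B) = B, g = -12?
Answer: 5*I*√6638 ≈ 407.37*I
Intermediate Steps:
j(w, S) = w*S²
z(M) = 24 + M (z(M) = -12*(-2) + M = 24 + M)
√((j(60, p(21, 8)) - 169649) + z(-165)) = √((60*8² - 169649) + (24 - 165)) = √((60*64 - 169649) - 141) = √((3840 - 169649) - 141) = √(-165809 - 141) = √(-165950) = 5*I*√6638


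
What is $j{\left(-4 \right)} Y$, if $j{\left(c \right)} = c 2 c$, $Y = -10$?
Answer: $-320$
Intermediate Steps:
$j{\left(c \right)} = 2 c^{2}$ ($j{\left(c \right)} = 2 c c = 2 c^{2}$)
$j{\left(-4 \right)} Y = 2 \left(-4\right)^{2} \left(-10\right) = 2 \cdot 16 \left(-10\right) = 32 \left(-10\right) = -320$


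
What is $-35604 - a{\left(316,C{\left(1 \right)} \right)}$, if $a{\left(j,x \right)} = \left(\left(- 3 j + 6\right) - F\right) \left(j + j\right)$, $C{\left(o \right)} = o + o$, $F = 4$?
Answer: $562268$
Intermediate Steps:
$C{\left(o \right)} = 2 o$
$a{\left(j,x \right)} = 2 j \left(2 - 3 j\right)$ ($a{\left(j,x \right)} = \left(\left(- 3 j + 6\right) - 4\right) \left(j + j\right) = \left(\left(6 - 3 j\right) - 4\right) 2 j = \left(2 - 3 j\right) 2 j = 2 j \left(2 - 3 j\right)$)
$-35604 - a{\left(316,C{\left(1 \right)} \right)} = -35604 - 2 \cdot 316 \left(2 - 948\right) = -35604 - 2 \cdot 316 \left(-946\right) = -35604 - -597872 = -35604 + 597872 = 562268$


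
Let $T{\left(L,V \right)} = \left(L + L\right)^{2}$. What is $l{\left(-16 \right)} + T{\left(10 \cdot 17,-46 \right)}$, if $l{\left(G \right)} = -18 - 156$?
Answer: $115426$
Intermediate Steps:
$l{\left(G \right)} = -174$ ($l{\left(G \right)} = -18 - 156 = -174$)
$T{\left(L,V \right)} = 4 L^{2}$ ($T{\left(L,V \right)} = \left(2 L\right)^{2} = 4 L^{2}$)
$l{\left(-16 \right)} + T{\left(10 \cdot 17,-46 \right)} = -174 + 4 \left(10 \cdot 17\right)^{2} = -174 + 4 \cdot 170^{2} = -174 + 4 \cdot 28900 = -174 + 115600 = 115426$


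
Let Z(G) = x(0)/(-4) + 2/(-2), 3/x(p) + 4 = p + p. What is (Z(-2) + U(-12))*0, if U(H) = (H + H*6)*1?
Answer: 0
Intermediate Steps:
U(H) = 7*H (U(H) = (H + 6*H)*1 = (7*H)*1 = 7*H)
x(p) = 3/(-4 + 2*p) (x(p) = 3/(-4 + (p + p)) = 3/(-4 + 2*p))
Z(G) = -13/16 (Z(G) = (3/(2*(-2 + 0)))/(-4) + 2/(-2) = ((3/2)/(-2))*(-¼) + 2*(-½) = ((3/2)*(-½))*(-¼) - 1 = -¾*(-¼) - 1 = 3/16 - 1 = -13/16)
(Z(-2) + U(-12))*0 = (-13/16 + 7*(-12))*0 = (-13/16 - 84)*0 = -1357/16*0 = 0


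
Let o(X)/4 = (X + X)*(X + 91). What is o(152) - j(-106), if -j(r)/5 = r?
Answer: 294958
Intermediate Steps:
j(r) = -5*r
o(X) = 8*X*(91 + X) (o(X) = 4*((X + X)*(X + 91)) = 4*((2*X)*(91 + X)) = 4*(2*X*(91 + X)) = 8*X*(91 + X))
o(152) - j(-106) = 8*152*(91 + 152) - (-5)*(-106) = 8*152*243 - 1*530 = 295488 - 530 = 294958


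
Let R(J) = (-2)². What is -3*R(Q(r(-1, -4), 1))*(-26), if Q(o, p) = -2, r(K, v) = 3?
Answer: 312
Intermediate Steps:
R(J) = 4
-3*R(Q(r(-1, -4), 1))*(-26) = -3*4*(-26) = -12*(-26) = 312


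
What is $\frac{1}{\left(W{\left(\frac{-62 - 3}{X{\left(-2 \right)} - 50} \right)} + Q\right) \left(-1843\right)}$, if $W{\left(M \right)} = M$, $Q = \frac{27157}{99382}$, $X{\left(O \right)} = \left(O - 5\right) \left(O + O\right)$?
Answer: $- \frac{546601}{3251643603} \approx -0.0001681$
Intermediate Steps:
$X{\left(O \right)} = 2 O \left(-5 + O\right)$ ($X{\left(O \right)} = \left(-5 + O\right) 2 O = 2 O \left(-5 + O\right)$)
$Q = \frac{27157}{99382}$ ($Q = 27157 \cdot \frac{1}{99382} = \frac{27157}{99382} \approx 0.27326$)
$\frac{1}{\left(W{\left(\frac{-62 - 3}{X{\left(-2 \right)} - 50} \right)} + Q\right) \left(-1843\right)} = \frac{1}{\left(\frac{-62 - 3}{2 \left(-2\right) \left(-5 - 2\right) - 50} + \frac{27157}{99382}\right) \left(-1843\right)} = \frac{1}{- \frac{65}{2 \left(-2\right) \left(-7\right) - 50} + \frac{27157}{99382}} \left(- \frac{1}{1843}\right) = \frac{1}{- \frac{65}{28 - 50} + \frac{27157}{99382}} \left(- \frac{1}{1843}\right) = \frac{1}{- \frac{65}{-22} + \frac{27157}{99382}} \left(- \frac{1}{1843}\right) = \frac{1}{\left(-65\right) \left(- \frac{1}{22}\right) + \frac{27157}{99382}} \left(- \frac{1}{1843}\right) = \frac{1}{\frac{65}{22} + \frac{27157}{99382}} \left(- \frac{1}{1843}\right) = \frac{1}{\frac{1764321}{546601}} \left(- \frac{1}{1843}\right) = \frac{546601}{1764321} \left(- \frac{1}{1843}\right) = - \frac{546601}{3251643603}$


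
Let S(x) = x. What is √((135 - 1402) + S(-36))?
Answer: I*√1303 ≈ 36.097*I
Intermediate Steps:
√((135 - 1402) + S(-36)) = √((135 - 1402) - 36) = √(-1267 - 36) = √(-1303) = I*√1303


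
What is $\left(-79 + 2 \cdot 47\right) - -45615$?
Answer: $45630$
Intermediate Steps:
$\left(-79 + 2 \cdot 47\right) - -45615 = \left(-79 + 94\right) + 45615 = 15 + 45615 = 45630$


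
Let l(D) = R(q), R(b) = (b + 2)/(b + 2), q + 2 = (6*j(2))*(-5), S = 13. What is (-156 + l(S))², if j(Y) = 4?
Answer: 24025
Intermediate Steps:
q = -122 (q = -2 + (6*4)*(-5) = -2 + 24*(-5) = -2 - 120 = -122)
R(b) = 1 (R(b) = (2 + b)/(2 + b) = 1)
l(D) = 1
(-156 + l(S))² = (-156 + 1)² = (-155)² = 24025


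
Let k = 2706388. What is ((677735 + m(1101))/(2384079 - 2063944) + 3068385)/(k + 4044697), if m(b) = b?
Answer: 982298110811/2161258596475 ≈ 0.45450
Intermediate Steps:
((677735 + m(1101))/(2384079 - 2063944) + 3068385)/(k + 4044697) = ((677735 + 1101)/(2384079 - 2063944) + 3068385)/(2706388 + 4044697) = (678836/320135 + 3068385)/6751085 = (678836*(1/320135) + 3068385)*(1/6751085) = (678836/320135 + 3068385)*(1/6751085) = (982298110811/320135)*(1/6751085) = 982298110811/2161258596475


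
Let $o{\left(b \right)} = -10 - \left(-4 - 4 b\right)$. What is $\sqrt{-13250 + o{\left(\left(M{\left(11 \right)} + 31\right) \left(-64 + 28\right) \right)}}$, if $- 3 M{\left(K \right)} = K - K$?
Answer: $2 i \sqrt{4430} \approx 133.12 i$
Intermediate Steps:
$M{\left(K \right)} = 0$ ($M{\left(K \right)} = - \frac{K - K}{3} = \left(- \frac{1}{3}\right) 0 = 0$)
$o{\left(b \right)} = -6 + 4 b$ ($o{\left(b \right)} = -10 + \left(4 + 4 b\right) = -6 + 4 b$)
$\sqrt{-13250 + o{\left(\left(M{\left(11 \right)} + 31\right) \left(-64 + 28\right) \right)}} = \sqrt{-13250 + \left(-6 + 4 \left(0 + 31\right) \left(-64 + 28\right)\right)} = \sqrt{-13250 + \left(-6 + 4 \cdot 31 \left(-36\right)\right)} = \sqrt{-13250 + \left(-6 + 4 \left(-1116\right)\right)} = \sqrt{-13250 - 4470} = \sqrt{-17720} = 2 i \sqrt{4430}$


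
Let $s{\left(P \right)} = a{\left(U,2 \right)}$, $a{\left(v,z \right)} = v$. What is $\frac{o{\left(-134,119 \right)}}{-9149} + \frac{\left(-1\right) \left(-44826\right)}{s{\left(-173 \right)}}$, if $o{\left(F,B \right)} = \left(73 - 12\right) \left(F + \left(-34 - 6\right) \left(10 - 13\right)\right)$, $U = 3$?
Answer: $\frac{19529316}{1307} \approx 14942.0$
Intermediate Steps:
$s{\left(P \right)} = 3$
$o{\left(F,B \right)} = 7320 + 61 F$ ($o{\left(F,B \right)} = 61 \left(F - -120\right) = 61 \left(F + 120\right) = 61 \left(120 + F\right) = 7320 + 61 F$)
$\frac{o{\left(-134,119 \right)}}{-9149} + \frac{\left(-1\right) \left(-44826\right)}{s{\left(-173 \right)}} = \frac{7320 + 61 \left(-134\right)}{-9149} + \frac{\left(-1\right) \left(-44826\right)}{3} = \left(7320 - 8174\right) \left(- \frac{1}{9149}\right) + 44826 \cdot \frac{1}{3} = \left(-854\right) \left(- \frac{1}{9149}\right) + 14942 = \frac{122}{1307} + 14942 = \frac{19529316}{1307}$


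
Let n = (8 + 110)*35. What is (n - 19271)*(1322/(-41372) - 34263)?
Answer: 10731412061139/20686 ≈ 5.1878e+8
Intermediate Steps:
n = 4130 (n = 118*35 = 4130)
(n - 19271)*(1322/(-41372) - 34263) = (4130 - 19271)*(1322/(-41372) - 34263) = -15141*(1322*(-1/41372) - 34263) = -15141*(-661/20686 - 34263) = -15141*(-708765079/20686) = 10731412061139/20686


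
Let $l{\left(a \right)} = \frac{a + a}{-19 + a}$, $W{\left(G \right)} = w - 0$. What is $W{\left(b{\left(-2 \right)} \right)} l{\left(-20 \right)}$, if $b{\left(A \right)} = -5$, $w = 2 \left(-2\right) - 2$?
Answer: $- \frac{80}{13} \approx -6.1538$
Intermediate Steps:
$w = -6$ ($w = -4 - 2 = -6$)
$W{\left(G \right)} = -6$ ($W{\left(G \right)} = -6 - 0 = -6 + 0 = -6$)
$l{\left(a \right)} = \frac{2 a}{-19 + a}$
$W{\left(b{\left(-2 \right)} \right)} l{\left(-20 \right)} = - 6 \cdot 2 \left(-20\right) \frac{1}{-19 - 20} = - 6 \cdot 2 \left(-20\right) \frac{1}{-39} = - 6 \cdot 2 \left(-20\right) \left(- \frac{1}{39}\right) = \left(-6\right) \frac{40}{39} = - \frac{80}{13}$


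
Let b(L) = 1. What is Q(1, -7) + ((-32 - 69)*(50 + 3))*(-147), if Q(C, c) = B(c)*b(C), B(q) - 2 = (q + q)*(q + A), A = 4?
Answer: 786935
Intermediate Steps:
B(q) = 2 + 2*q*(4 + q) (B(q) = 2 + (q + q)*(q + 4) = 2 + (2*q)*(4 + q) = 2 + 2*q*(4 + q))
Q(C, c) = 2 + 2*c**2 + 8*c (Q(C, c) = (2 + 2*c**2 + 8*c)*1 = 2 + 2*c**2 + 8*c)
Q(1, -7) + ((-32 - 69)*(50 + 3))*(-147) = (2 + 2*(-7)**2 + 8*(-7)) + ((-32 - 69)*(50 + 3))*(-147) = (2 + 2*49 - 56) - 101*53*(-147) = (2 + 98 - 56) - 5353*(-147) = 44 + 786891 = 786935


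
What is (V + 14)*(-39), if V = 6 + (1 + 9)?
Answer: -1170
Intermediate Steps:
V = 16 (V = 6 + 10 = 16)
(V + 14)*(-39) = (16 + 14)*(-39) = 30*(-39) = -1170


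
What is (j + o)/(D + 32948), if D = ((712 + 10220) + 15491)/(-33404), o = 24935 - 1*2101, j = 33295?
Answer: 1874933116/1100568569 ≈ 1.7036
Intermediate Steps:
o = 22834 (o = 24935 - 2101 = 22834)
D = -26423/33404 (D = (10932 + 15491)*(-1/33404) = 26423*(-1/33404) = -26423/33404 ≈ -0.79101)
(j + o)/(D + 32948) = (33295 + 22834)/(-26423/33404 + 32948) = 56129/(1100568569/33404) = 56129*(33404/1100568569) = 1874933116/1100568569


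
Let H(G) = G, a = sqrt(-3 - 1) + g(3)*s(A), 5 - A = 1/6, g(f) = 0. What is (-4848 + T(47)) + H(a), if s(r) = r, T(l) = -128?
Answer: -4976 + 2*I ≈ -4976.0 + 2.0*I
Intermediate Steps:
A = 29/6 (A = 5 - 1/6 = 29/6 ≈ 4.8333)
a = 2*I (a = sqrt(-3 - 1) + 0*(29/6) = sqrt(-4) + 0 = 2*I + 0 = 2*I ≈ 2.0*I)
(-4848 + T(47)) + H(a) = (-4848 - 128) + 2*I = -4976 + 2*I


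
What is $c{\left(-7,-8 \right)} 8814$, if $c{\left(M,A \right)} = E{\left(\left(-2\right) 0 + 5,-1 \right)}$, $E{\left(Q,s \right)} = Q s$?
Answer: $-44070$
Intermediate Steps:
$c{\left(M,A \right)} = -5$ ($c{\left(M,A \right)} = \left(\left(-2\right) 0 + 5\right) \left(-1\right) = \left(0 + 5\right) \left(-1\right) = 5 \left(-1\right) = -5$)
$c{\left(-7,-8 \right)} 8814 = \left(-5\right) 8814 = -44070$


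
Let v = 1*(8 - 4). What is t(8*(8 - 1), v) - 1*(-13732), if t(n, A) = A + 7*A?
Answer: 13764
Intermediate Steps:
v = 4 (v = 1*4 = 4)
t(n, A) = 8*A
t(8*(8 - 1), v) - 1*(-13732) = 8*4 - 1*(-13732) = 32 + 13732 = 13764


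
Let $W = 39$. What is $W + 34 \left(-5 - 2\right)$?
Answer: $-199$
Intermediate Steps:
$W + 34 \left(-5 - 2\right) = 39 + 34 \left(-5 - 2\right) = 39 + 34 \left(-7\right) = 39 - 238 = -199$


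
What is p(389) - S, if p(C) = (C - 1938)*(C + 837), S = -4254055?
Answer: 2354981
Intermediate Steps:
p(C) = (-1938 + C)*(837 + C)
p(389) - S = (-1622106 + 389² - 1101*389) - 1*(-4254055) = (-1622106 + 151321 - 428289) + 4254055 = -1899074 + 4254055 = 2354981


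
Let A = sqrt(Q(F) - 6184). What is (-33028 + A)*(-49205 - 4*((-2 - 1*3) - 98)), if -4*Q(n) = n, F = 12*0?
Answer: 1611535204 - 97586*I*sqrt(1546) ≈ 1.6115e+9 - 3.837e+6*I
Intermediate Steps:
F = 0
Q(n) = -n/4
A = 2*I*sqrt(1546) (A = sqrt(-1/4*0 - 6184) = sqrt(0 - 6184) = sqrt(-6184) = 2*I*sqrt(1546) ≈ 78.638*I)
(-33028 + A)*(-49205 - 4*((-2 - 1*3) - 98)) = (-33028 + 2*I*sqrt(1546))*(-49205 - 4*((-2 - 1*3) - 98)) = (-33028 + 2*I*sqrt(1546))*(-49205 - 4*((-2 - 3) - 98)) = (-33028 + 2*I*sqrt(1546))*(-49205 - 4*(-5 - 98)) = (-33028 + 2*I*sqrt(1546))*(-49205 - 4*(-103)) = (-33028 + 2*I*sqrt(1546))*(-49205 + 412) = (-33028 + 2*I*sqrt(1546))*(-48793) = 1611535204 - 97586*I*sqrt(1546)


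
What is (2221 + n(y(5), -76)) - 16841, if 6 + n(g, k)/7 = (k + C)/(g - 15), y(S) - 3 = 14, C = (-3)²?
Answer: -29793/2 ≈ -14897.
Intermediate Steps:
C = 9
y(S) = 17 (y(S) = 3 + 14 = 17)
n(g, k) = -42 + 7*(9 + k)/(-15 + g) (n(g, k) = -42 + 7*((k + 9)/(g - 15)) = -42 + 7*((9 + k)/(-15 + g)) = -42 + 7*(9 + k)/(-15 + g))
(2221 + n(y(5), -76)) - 16841 = (2221 + 7*(99 - 76 - 6*17)/(-15 + 17)) - 16841 = (2221 + 7*(99 - 76 - 102)/2) - 16841 = (2221 + 7*(½)*(-79)) - 16841 = (2221 - 553/2) - 16841 = 3889/2 - 16841 = -29793/2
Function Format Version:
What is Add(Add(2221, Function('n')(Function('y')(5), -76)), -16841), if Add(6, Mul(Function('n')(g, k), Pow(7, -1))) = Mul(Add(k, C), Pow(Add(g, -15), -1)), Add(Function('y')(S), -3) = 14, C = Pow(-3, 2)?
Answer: Rational(-29793, 2) ≈ -14897.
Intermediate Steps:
C = 9
Function('y')(S) = 17 (Function('y')(S) = Add(3, 14) = 17)
Function('n')(g, k) = Add(-42, Mul(7, Pow(Add(-15, g), -1), Add(9, k))) (Function('n')(g, k) = Add(-42, Mul(7, Mul(Add(k, 9), Pow(Add(g, -15), -1)))) = Add(-42, Mul(7, Mul(Add(9, k), Pow(Add(-15, g), -1)))) = Add(-42, Mul(7, Mul(Pow(Add(-15, g), -1), Add(9, k)))) = Add(-42, Mul(7, Pow(Add(-15, g), -1), Add(9, k))))
Add(Add(2221, Function('n')(Function('y')(5), -76)), -16841) = Add(Add(2221, Mul(7, Pow(Add(-15, 17), -1), Add(99, -76, Mul(-6, 17)))), -16841) = Add(Add(2221, Mul(7, Pow(2, -1), Add(99, -76, -102))), -16841) = Add(Add(2221, Mul(7, Rational(1, 2), -79)), -16841) = Add(Add(2221, Rational(-553, 2)), -16841) = Add(Rational(3889, 2), -16841) = Rational(-29793, 2)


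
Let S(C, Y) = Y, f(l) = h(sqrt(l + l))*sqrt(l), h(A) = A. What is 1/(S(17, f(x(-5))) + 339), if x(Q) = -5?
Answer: 339/114871 + 5*sqrt(2)/114871 ≈ 0.0030127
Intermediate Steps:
f(l) = l*sqrt(2) (f(l) = sqrt(l + l)*sqrt(l) = sqrt(2*l)*sqrt(l) = (sqrt(2)*sqrt(l))*sqrt(l) = l*sqrt(2))
1/(S(17, f(x(-5))) + 339) = 1/(-5*sqrt(2) + 339) = 1/(339 - 5*sqrt(2))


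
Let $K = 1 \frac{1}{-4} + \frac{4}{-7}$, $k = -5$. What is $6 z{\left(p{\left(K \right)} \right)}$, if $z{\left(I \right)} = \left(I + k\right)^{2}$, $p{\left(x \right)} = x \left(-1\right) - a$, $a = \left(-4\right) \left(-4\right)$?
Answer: $\frac{957675}{392} \approx 2443.0$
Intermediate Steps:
$a = 16$
$K = - \frac{23}{28}$ ($K = 1 \left(- \frac{1}{4}\right) + 4 \left(- \frac{1}{7}\right) = - \frac{1}{4} - \frac{4}{7} = - \frac{23}{28} \approx -0.82143$)
$p{\left(x \right)} = -16 - x$ ($p{\left(x \right)} = x \left(-1\right) - 16 = - x - 16 = -16 - x$)
$z{\left(I \right)} = \left(-5 + I\right)^{2}$ ($z{\left(I \right)} = \left(I - 5\right)^{2} = \left(-5 + I\right)^{2}$)
$6 z{\left(p{\left(K \right)} \right)} = 6 \left(-5 - \frac{425}{28}\right)^{2} = 6 \left(- \frac{565}{28}\right)^{2} = 6 \cdot \frac{319225}{784} = \frac{957675}{392}$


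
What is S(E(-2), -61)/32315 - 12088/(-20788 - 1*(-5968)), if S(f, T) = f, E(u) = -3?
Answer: 19528963/23945415 ≈ 0.81556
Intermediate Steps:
S(E(-2), -61)/32315 - 12088/(-20788 - 1*(-5968)) = -3/32315 - 12088/(-20788 - 1*(-5968)) = -3*1/32315 - 12088/(-20788 + 5968) = -3/32315 - 12088/(-14820) = -3/32315 - 12088*(-1/14820) = -3/32315 + 3022/3705 = 19528963/23945415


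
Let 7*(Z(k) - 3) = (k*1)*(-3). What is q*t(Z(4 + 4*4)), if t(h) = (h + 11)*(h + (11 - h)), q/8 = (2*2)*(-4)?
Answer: -53504/7 ≈ -7643.4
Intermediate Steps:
Z(k) = 3 - 3*k/7 (Z(k) = 3 + ((k*1)*(-3))/7 = 3 + (k*(-3))/7 = 3 + (-3*k)/7 = 3 - 3*k/7)
q = -128 (q = 8*((2*2)*(-4)) = 8*(4*(-4)) = 8*(-16) = -128)
t(h) = 121 + 11*h (t(h) = (11 + h)*11 = 121 + 11*h)
q*t(Z(4 + 4*4)) = -128*(121 + 11*(3 - 3*(4 + 4*4)/7)) = -128*(121 + 11*(3 - 3*(4 + 16)/7)) = -128*(121 + 11*(3 - 3/7*20)) = -128*(121 + 11*(3 - 60/7)) = -128*(121 + 11*(-39/7)) = -128*(121 - 429/7) = -128*418/7 = -53504/7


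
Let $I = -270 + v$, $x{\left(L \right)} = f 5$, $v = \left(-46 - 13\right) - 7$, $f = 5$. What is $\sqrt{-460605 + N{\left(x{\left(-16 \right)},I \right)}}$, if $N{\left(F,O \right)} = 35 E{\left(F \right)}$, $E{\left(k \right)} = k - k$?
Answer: $i \sqrt{460605} \approx 678.68 i$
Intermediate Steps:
$v = -66$ ($v = -59 - 7 = -66$)
$E{\left(k \right)} = 0$
$x{\left(L \right)} = 25$ ($x{\left(L \right)} = 5 \cdot 5 = 25$)
$I = -336$ ($I = -270 - 66 = -336$)
$N{\left(F,O \right)} = 0$ ($N{\left(F,O \right)} = 35 \cdot 0 = 0$)
$\sqrt{-460605 + N{\left(x{\left(-16 \right)},I \right)}} = \sqrt{-460605 + 0} = \sqrt{-460605} = i \sqrt{460605}$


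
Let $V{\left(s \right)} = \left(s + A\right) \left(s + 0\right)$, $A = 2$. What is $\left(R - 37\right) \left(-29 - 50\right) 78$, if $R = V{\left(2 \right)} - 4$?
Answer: $203346$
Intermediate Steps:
$V{\left(s \right)} = s \left(2 + s\right)$ ($V{\left(s \right)} = \left(s + 2\right) \left(s + 0\right) = \left(2 + s\right) s = s \left(2 + s\right)$)
$R = 4$ ($R = 2 \left(2 + 2\right) - 4 = 2 \cdot 4 - 4 = 8 - 4 = 4$)
$\left(R - 37\right) \left(-29 - 50\right) 78 = \left(4 - 37\right) \left(-29 - 50\right) 78 = - 33 \left(-29 - 50\right) 78 = \left(-33\right) \left(-79\right) 78 = 2607 \cdot 78 = 203346$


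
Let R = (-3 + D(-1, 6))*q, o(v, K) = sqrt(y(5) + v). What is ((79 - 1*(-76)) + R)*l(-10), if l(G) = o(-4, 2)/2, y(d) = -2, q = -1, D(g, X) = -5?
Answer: 163*I*sqrt(6)/2 ≈ 199.63*I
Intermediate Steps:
o(v, K) = sqrt(-2 + v)
R = 8 (R = (-3 - 5)*(-1) = -8*(-1) = 8)
l(G) = I*sqrt(6)/2 (l(G) = sqrt(-2 - 4)/2 = sqrt(-6)*(1/2) = (I*sqrt(6))*(1/2) = I*sqrt(6)/2)
((79 - 1*(-76)) + R)*l(-10) = ((79 - 1*(-76)) + 8)*(I*sqrt(6)/2) = ((79 + 76) + 8)*(I*sqrt(6)/2) = (155 + 8)*(I*sqrt(6)/2) = 163*(I*sqrt(6)/2) = 163*I*sqrt(6)/2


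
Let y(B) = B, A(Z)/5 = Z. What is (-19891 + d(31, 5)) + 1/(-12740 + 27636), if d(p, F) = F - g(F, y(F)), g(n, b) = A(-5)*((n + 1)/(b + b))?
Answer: -295998415/14896 ≈ -19871.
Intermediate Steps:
A(Z) = 5*Z
g(n, b) = -25*(1 + n)/(2*b) (g(n, b) = (5*(-5))*((n + 1)/(b + b)) = -25*(1 + n)/(2*b))
d(p, F) = F - 25*(-1 - F)/(2*F)
(-19891 + d(31, 5)) + 1/(-12740 + 27636) = (-19891 + (25/2 + 5 + (25/2)/5)) + 1/(-12740 + 27636) = (-19891 + (25/2 + 5 + (25/2)*(⅕))) + 1/14896 = (-19891 + (25/2 + 5 + 5/2)) + 1/14896 = (-19891 + 20) + 1/14896 = -19871 + 1/14896 = -295998415/14896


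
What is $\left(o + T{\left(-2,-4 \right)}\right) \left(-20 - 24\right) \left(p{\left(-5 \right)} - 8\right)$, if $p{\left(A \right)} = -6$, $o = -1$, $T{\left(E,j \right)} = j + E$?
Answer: $-4312$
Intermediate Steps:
$T{\left(E,j \right)} = E + j$
$\left(o + T{\left(-2,-4 \right)}\right) \left(-20 - 24\right) \left(p{\left(-5 \right)} - 8\right) = \left(-1 - 6\right) \left(-20 - 24\right) \left(-6 - 8\right) = \left(-1 - 6\right) \left(-44\right) \left(-14\right) = \left(-7\right) \left(-44\right) \left(-14\right) = 308 \left(-14\right) = -4312$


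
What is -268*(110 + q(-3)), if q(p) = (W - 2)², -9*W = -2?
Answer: -2456488/81 ≈ -30327.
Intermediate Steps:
W = 2/9 (W = -⅑*(-2) = 2/9 ≈ 0.22222)
q(p) = 256/81 (q(p) = (2/9 - 2)² = (-16/9)² = 256/81)
-268*(110 + q(-3)) = -268*(110 + 256/81) = -268*9166/81 = -2456488/81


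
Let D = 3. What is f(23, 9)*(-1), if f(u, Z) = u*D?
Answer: -69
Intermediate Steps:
f(u, Z) = 3*u (f(u, Z) = u*3 = 3*u)
f(23, 9)*(-1) = (3*23)*(-1) = 69*(-1) = -69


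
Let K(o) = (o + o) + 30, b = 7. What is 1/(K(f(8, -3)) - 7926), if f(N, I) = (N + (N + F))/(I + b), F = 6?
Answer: -1/7885 ≈ -0.00012682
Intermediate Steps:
f(N, I) = (6 + 2*N)/(7 + I) (f(N, I) = (N + (N + 6))/(I + 7) = (N + (6 + N))/(7 + I) = (6 + 2*N)/(7 + I))
K(o) = 30 + 2*o (K(o) = 2*o + 30 = 30 + 2*o)
1/(K(f(8, -3)) - 7926) = 1/((30 + 2*(2*(3 + 8)/(7 - 3))) - 7926) = 1/((30 + 2*(2*11/4)) - 7926) = 1/((30 + 2*(2*(¼)*11)) - 7926) = 1/((30 + 2*(11/2)) - 7926) = 1/((30 + 11) - 7926) = 1/(41 - 7926) = 1/(-7885) = -1/7885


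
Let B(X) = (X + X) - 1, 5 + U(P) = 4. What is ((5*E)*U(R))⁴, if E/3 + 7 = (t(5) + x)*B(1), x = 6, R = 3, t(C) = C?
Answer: 12960000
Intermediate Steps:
U(P) = -1 (U(P) = -5 + 4 = -1)
B(X) = -1 + 2*X (B(X) = 2*X - 1 = -1 + 2*X)
E = 12 (E = -21 + 3*((5 + 6)*(-1 + 2*1)) = -21 + 3*(11*(-1 + 2)) = -21 + 3*(11*1) = -21 + 3*11 = -21 + 33 = 12)
((5*E)*U(R))⁴ = ((5*12)*(-1))⁴ = (60*(-1))⁴ = (-60)⁴ = 12960000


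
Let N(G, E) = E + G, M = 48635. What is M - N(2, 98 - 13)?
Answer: 48548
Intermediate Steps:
M - N(2, 98 - 13) = 48635 - ((98 - 13) + 2) = 48635 - (85 + 2) = 48635 - 1*87 = 48635 - 87 = 48548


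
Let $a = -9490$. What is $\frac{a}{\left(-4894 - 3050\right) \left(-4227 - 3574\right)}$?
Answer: $- \frac{4745}{30985572} \approx -0.00015314$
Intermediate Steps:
$\frac{a}{\left(-4894 - 3050\right) \left(-4227 - 3574\right)} = - \frac{9490}{\left(-4894 - 3050\right) \left(-4227 - 3574\right)} = - \frac{9490}{\left(-7944\right) \left(-7801\right)} = - \frac{9490}{61971144} = \left(-9490\right) \frac{1}{61971144} = - \frac{4745}{30985572}$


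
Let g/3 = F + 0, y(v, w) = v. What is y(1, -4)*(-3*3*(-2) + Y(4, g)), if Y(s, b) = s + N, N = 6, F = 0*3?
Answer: 28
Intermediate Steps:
F = 0
g = 0 (g = 3*(0 + 0) = 3*0 = 0)
Y(s, b) = 6 + s (Y(s, b) = s + 6 = 6 + s)
y(1, -4)*(-3*3*(-2) + Y(4, g)) = 1*(-3*3*(-2) + (6 + 4)) = 1*(-9*(-2) + 10) = 1*(18 + 10) = 1*28 = 28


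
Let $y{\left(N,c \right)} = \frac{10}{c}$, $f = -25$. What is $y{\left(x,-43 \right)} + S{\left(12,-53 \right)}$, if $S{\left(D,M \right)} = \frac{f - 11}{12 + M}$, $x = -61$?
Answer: $\frac{1138}{1763} \approx 0.64549$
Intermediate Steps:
$S{\left(D,M \right)} = - \frac{36}{12 + M}$ ($S{\left(D,M \right)} = \frac{-25 - 11}{12 + M} = - \frac{36}{12 + M}$)
$y{\left(x,-43 \right)} + S{\left(12,-53 \right)} = \frac{10}{-43} - \frac{36}{12 - 53} = 10 \left(- \frac{1}{43}\right) - \frac{36}{-41} = - \frac{10}{43} - - \frac{36}{41} = - \frac{10}{43} + \frac{36}{41} = \frac{1138}{1763}$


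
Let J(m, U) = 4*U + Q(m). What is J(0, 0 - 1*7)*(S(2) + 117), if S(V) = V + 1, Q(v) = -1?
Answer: -3480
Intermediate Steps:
J(m, U) = -1 + 4*U (J(m, U) = 4*U - 1 = -1 + 4*U)
S(V) = 1 + V
J(0, 0 - 1*7)*(S(2) + 117) = (-1 + 4*(0 - 1*7))*((1 + 2) + 117) = (-1 + 4*(0 - 7))*(3 + 117) = (-1 + 4*(-7))*120 = (-1 - 28)*120 = -29*120 = -3480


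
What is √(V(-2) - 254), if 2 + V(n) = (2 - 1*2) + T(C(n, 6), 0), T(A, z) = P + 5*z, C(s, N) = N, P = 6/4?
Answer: I*√1018/2 ≈ 15.953*I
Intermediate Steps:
P = 3/2 (P = 6*(¼) = 3/2 ≈ 1.5000)
T(A, z) = 3/2 + 5*z
V(n) = -½ (V(n) = -2 + ((2 - 1*2) + (3/2 + 5*0)) = -2 + ((2 - 2) + (3/2 + 0)) = -2 + (0 + 3/2) = -2 + 3/2 = -½)
√(V(-2) - 254) = √(-½ - 254) = √(-509/2) = I*√1018/2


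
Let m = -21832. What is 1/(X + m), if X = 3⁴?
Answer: -1/21751 ≈ -4.5975e-5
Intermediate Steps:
X = 81
1/(X + m) = 1/(81 - 21832) = 1/(-21751) = -1/21751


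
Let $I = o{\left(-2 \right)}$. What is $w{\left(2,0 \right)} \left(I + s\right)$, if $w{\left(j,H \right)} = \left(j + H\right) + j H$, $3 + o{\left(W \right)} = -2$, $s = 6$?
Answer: $2$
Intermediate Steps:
$o{\left(W \right)} = -5$ ($o{\left(W \right)} = -3 - 2 = -5$)
$I = -5$
$w{\left(j,H \right)} = H + j + H j$ ($w{\left(j,H \right)} = \left(H + j\right) + H j = H + j + H j$)
$w{\left(2,0 \right)} \left(I + s\right) = \left(0 + 2 + 0 \cdot 2\right) \left(-5 + 6\right) = \left(0 + 2 + 0\right) 1 = 2 \cdot 1 = 2$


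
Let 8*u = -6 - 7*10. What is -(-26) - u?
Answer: 71/2 ≈ 35.500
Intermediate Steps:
u = -19/2 (u = (-6 - 7*10)/8 = (-6 - 70)/8 = (1/8)*(-76) = -19/2 ≈ -9.5000)
-(-26) - u = -(-26) - 1*(-19/2) = -1*(-26) + 19/2 = 26 + 19/2 = 71/2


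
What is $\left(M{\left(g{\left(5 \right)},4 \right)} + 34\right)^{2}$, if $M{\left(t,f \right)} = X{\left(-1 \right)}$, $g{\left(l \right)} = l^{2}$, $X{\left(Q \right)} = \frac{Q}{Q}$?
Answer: $1225$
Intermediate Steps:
$X{\left(Q \right)} = 1$
$M{\left(t,f \right)} = 1$
$\left(M{\left(g{\left(5 \right)},4 \right)} + 34\right)^{2} = \left(1 + 34\right)^{2} = 35^{2} = 1225$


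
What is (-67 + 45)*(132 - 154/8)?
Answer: -4961/2 ≈ -2480.5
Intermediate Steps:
(-67 + 45)*(132 - 154/8) = -22*(132 - 154*1/8) = -22*(132 - 77/4) = -22*451/4 = -4961/2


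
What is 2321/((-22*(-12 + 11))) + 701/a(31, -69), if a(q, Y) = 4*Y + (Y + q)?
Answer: 16213/157 ≈ 103.27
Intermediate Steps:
a(q, Y) = q + 5*Y
2321/((-22*(-12 + 11))) + 701/a(31, -69) = 2321/((-22*(-12 + 11))) + 701/(31 + 5*(-69)) = 2321/((-22*(-1))) + 701/(31 - 345) = 2321/22 + 701/(-314) = 2321*(1/22) + 701*(-1/314) = 211/2 - 701/314 = 16213/157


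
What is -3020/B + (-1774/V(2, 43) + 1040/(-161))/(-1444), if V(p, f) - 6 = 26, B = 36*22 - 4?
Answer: -2776995661/732789568 ≈ -3.7896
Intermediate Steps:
B = 788 (B = 792 - 4 = 788)
V(p, f) = 32 (V(p, f) = 6 + 26 = 32)
-3020/B + (-1774/V(2, 43) + 1040/(-161))/(-1444) = -3020/788 + (-1774/32 + 1040/(-161))/(-1444) = -3020*1/788 + (-1774*1/32 + 1040*(-1/161))*(-1/1444) = -755/197 + (-887/16 - 1040/161)*(-1/1444) = -755/197 - 159447/2576*(-1/1444) = -755/197 + 159447/3719744 = -2776995661/732789568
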